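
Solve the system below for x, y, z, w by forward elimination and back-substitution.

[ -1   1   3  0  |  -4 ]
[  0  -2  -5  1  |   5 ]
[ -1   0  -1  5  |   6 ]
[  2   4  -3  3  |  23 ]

(1, 3, -2, 1)

Forward elimination on [A|b]:
R3 <- R3 - (1)*R1:  [  0  -1  -4   5  10 ]
R4 <- R4 - (-2)*R1:  [  0   6   3   3  15 ]
R3 <- R3 - (1/2)*R2:  [    0     0  -3/2   9/2  15/2 ]
R4 <- R4 - (-3)*R2:  [   0    0  -12    6   30 ]
R4 <- R4 - (8)*R3:  [   0    0    0  -30  -30 ]
Row echelon form:
[ -1   1     3    0  |    -4 ]
[  0  -2    -5    1  |     5 ]
[  0   0  -3/2  9/2  |  15/2 ]
[  0   0     0  -30  |   -30 ]
Back-substitution:
w = (-30) / -30 = 1
z = (15/2 - (9/2)*(1)) / (-3/2) = -2
y = (5 - (-5)*(-2) - (1)*(1)) / -2 = 3
x = (-4 - (1)*(3) - (3)*(-2)) / -1 = 1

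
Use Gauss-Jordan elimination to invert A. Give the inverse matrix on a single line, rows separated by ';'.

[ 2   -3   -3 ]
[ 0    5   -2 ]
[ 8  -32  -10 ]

Gauss-Jordan on [A | I]:
R1 <- (1/2)*R1:  [    1  -3/2  -3/2  |   1/2     0     0 ]
R3 <- R3 - (8)*R1:  [   0  -20    2  |   -4    0    1 ]
R2 <- (1/5)*R2:  [    0     1  -2/5  |     0   1/5     0 ]
R1 <- R1 - (-3/2)*R2:  [      1       0  -21/10  |     1/2    3/10       0 ]
R3 <- R3 - (-20)*R2:  [  0   0  -6  |  -4   4   1 ]
R3 <- (1/-6)*R3:  [    0     0     1  |   2/3  -2/3  -1/6 ]
R1 <- R1 - (-21/10)*R3:  [      1       0       0  |   19/10  -11/10   -7/20 ]
R2 <- R2 - (-2/5)*R3:  [     0      1      0  |   4/15  -1/15  -1/15 ]
Right block of [I | A^{-1}] is the inverse:
[ 19/10  -11/10  -7/20 ]
[  4/15   -1/15  -1/15 ]
[   2/3    -2/3   -1/6 ]

inverse = [19/10 -11/10 -7/20; 4/15 -1/15 -1/15; 2/3 -2/3 -1/6]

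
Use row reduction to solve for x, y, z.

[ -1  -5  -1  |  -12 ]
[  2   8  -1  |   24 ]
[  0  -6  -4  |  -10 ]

Forward elimination on [A|b]:
R2 <- R2 - (-2)*R1:  [  0  -2  -3   0 ]
R3 <- R3 - (3)*R2:  [   0    0    5  -10 ]
Row echelon form:
[ -1  -5  -1  |  -12 ]
[  0  -2  -3  |    0 ]
[  0   0   5  |  -10 ]
Back-substitution:
z = (-10) / 5 = -2
y = (0 - (-3)*(-2)) / -2 = 3
x = (-12 - (-5)*(3) - (-1)*(-2)) / -1 = -1

(-1, 3, -2)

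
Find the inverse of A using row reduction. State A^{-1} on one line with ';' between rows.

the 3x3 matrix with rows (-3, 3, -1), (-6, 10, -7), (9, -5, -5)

Gauss-Jordan on [A | I]:
R1 <- (1/-3)*R1:  [    1    -1   1/3  |  -1/3     0     0 ]
R2 <- R2 - (-6)*R1:  [  0   4  -5  |  -2   1   0 ]
R3 <- R3 - (9)*R1:  [  0   4  -8  |   3   0   1 ]
R2 <- (1/4)*R2:  [    0     1  -5/4  |  -1/2   1/4     0 ]
R1 <- R1 - (-1)*R2:  [      1       0  -11/12  |    -5/6     1/4       0 ]
R3 <- R3 - (4)*R2:  [  0   0  -3  |   5  -1   1 ]
R3 <- (1/-3)*R3:  [    0     0     1  |  -5/3   1/3  -1/3 ]
R1 <- R1 - (-11/12)*R3:  [      1       0       0  |  -85/36     5/9  -11/36 ]
R2 <- R2 - (-5/4)*R3:  [      0       1       0  |  -31/12     2/3   -5/12 ]
Right block of [I | A^{-1}] is the inverse:
[ -85/36  5/9  -11/36 ]
[ -31/12  2/3   -5/12 ]
[   -5/3  1/3    -1/3 ]

inverse = [-85/36 5/9 -11/36; -31/12 2/3 -5/12; -5/3 1/3 -1/3]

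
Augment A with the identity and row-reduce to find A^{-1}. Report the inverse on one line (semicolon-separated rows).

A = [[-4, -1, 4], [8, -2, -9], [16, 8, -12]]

inverse = [2 5/12 17/48; -1 -1/3 -1/12; 2 1/3 1/3]

Gauss-Jordan on [A | I]:
R1 <- (1/-4)*R1:  [    1   1/4    -1  |  -1/4     0     0 ]
R2 <- R2 - (8)*R1:  [  0  -4  -1  |   2   1   0 ]
R3 <- R3 - (16)*R1:  [ 0  4  4  |  4  0  1 ]
R2 <- (1/-4)*R2:  [    0     1   1/4  |  -1/2  -1/4     0 ]
R1 <- R1 - (1/4)*R2:  [      1       0  -17/16  |    -1/8    1/16       0 ]
R3 <- R3 - (4)*R2:  [ 0  0  3  |  6  1  1 ]
R3 <- (1/3)*R3:  [   0    0    1  |    2  1/3  1/3 ]
R1 <- R1 - (-17/16)*R3:  [     1      0      0  |      2   5/12  17/48 ]
R2 <- R2 - (1/4)*R3:  [     0      1      0  |     -1   -1/3  -1/12 ]
Right block of [I | A^{-1}] is the inverse:
[  2  5/12  17/48 ]
[ -1  -1/3  -1/12 ]
[  2   1/3    1/3 ]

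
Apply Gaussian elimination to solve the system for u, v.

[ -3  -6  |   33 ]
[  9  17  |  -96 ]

(-5, -3)

Forward elimination on [A|b]:
R2 <- R2 - (-3)*R1:  [  0  -1   3 ]
Row echelon form:
[ -3  -6  |  33 ]
[  0  -1  |   3 ]
Back-substitution:
v = (3) / -1 = -3
u = (33 - (-6)*(-3)) / -3 = -5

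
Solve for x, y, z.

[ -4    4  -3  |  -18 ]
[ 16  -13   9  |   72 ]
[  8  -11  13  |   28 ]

(4, -2, -2)

Forward elimination on [A|b]:
R2 <- R2 - (-4)*R1:  [  0   3  -3   0 ]
R3 <- R3 - (-2)*R1:  [  0  -3   7  -8 ]
R3 <- R3 - (-1)*R2:  [  0   0   4  -8 ]
Row echelon form:
[ -4  4  -3  |  -18 ]
[  0  3  -3  |    0 ]
[  0  0   4  |   -8 ]
Back-substitution:
z = (-8) / 4 = -2
y = (0 - (-3)*(-2)) / 3 = -2
x = (-18 - (4)*(-2) - (-3)*(-2)) / -4 = 4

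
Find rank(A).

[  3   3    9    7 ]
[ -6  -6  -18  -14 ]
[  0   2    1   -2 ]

Row reduction:
R2 <- R2 - (-2)*R1:  [ 0  0  0  0 ]
R2 <-> R3   (pivot in column 2 was zero)
[ 3  3  9   7 ]
[ 0  2  1  -2 ]
[ 0  0  0   0 ]
Row echelon form:
[ 3  3  9   7 ]
[ 0  2  1  -2 ]
[ 0  0  0   0 ]
Nonzero rows / pivot columns: 2

rank(A) = 2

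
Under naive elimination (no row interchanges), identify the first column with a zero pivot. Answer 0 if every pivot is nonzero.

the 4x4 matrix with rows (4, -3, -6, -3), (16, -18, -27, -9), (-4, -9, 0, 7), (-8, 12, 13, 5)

Naive forward elimination:
R2 <- R2 - (4)*R1:  [  0  -6  -3   3 ]
R3 <- R3 - (-1)*R1:  [   0  -12   -6    4 ]
R4 <- R4 - (-2)*R1:  [  0   6   1  -1 ]
R3 <- R3 - (2)*R2:  [  0   0   0  -2 ]
R4 <- R4 - (-1)*R2:  [  0   0  -2   2 ]
Matrix at this point:
[ 4  -3  -6  -3 ]
[ 0  -6  -3   3 ]
[ 0   0   0  -2 ]
[ 0   0  -2   2 ]
Pivot entry (3,3) is zero but row 4 has -2 in column 3 -> naive elimination stops; a row interchange (e.g. R3 <-> R4) would be required here.

first zero-pivot column = 3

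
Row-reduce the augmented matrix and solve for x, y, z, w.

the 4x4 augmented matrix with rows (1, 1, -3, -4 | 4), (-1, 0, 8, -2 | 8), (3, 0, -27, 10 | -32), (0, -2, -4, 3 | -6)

Forward elimination on [A|b]:
R2 <- R2 - (-1)*R1:  [  0   1   5  -6  12 ]
R3 <- R3 - (3)*R1:  [   0   -3  -18   22  -44 ]
R3 <- R3 - (-3)*R2:  [  0   0  -3   4  -8 ]
R4 <- R4 - (-2)*R2:  [  0   0   6  -9  18 ]
R4 <- R4 - (-2)*R3:  [  0   0   0  -1   2 ]
Row echelon form:
[ 1  1  -3  -4  |   4 ]
[ 0  1   5  -6  |  12 ]
[ 0  0  -3   4  |  -8 ]
[ 0  0   0  -1  |   2 ]
Back-substitution:
w = (2) / -1 = -2
z = (-8 - (4)*(-2)) / -3 = 0
y = (12 - (5)*(0) - (-6)*(-2)) / 1 = 0
x = (4 - (1)*(0) - (-3)*(0) - (-4)*(-2)) / 1 = -4

(-4, 0, 0, -2)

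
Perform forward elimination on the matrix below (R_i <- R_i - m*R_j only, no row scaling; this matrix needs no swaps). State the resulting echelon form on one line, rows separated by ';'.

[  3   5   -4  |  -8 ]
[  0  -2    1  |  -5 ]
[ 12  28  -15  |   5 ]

REF = [3 5 -4 -8; 0 -2 1 -5; 0 0 5 17]

Forward elimination:
R3 <- R3 - (4)*R1:  [  0   8   1  37 ]
R3 <- R3 - (-4)*R2:  [  0   0   5  17 ]
Row echelon form:
[ 3   5  -4  |  -8 ]
[ 0  -2   1  |  -5 ]
[ 0   0   5  |  17 ]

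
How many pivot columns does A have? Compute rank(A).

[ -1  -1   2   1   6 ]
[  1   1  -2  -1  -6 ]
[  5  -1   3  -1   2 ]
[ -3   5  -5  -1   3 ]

Row reduction:
R2 <- R2 - (-1)*R1:  [ 0  0  0  0  0 ]
R3 <- R3 - (-5)*R1:  [  0  -6  13   4  32 ]
R4 <- R4 - (3)*R1:  [   0    8  -11   -4  -15 ]
R2 <-> R3   (pivot in column 2 was zero)
[ -1  -1    2   1    6 ]
[  0  -6   13   4   32 ]
[  0   0    0   0    0 ]
[  0   8  -11  -4  -15 ]
R4 <- R4 - (-4/3)*R2:  [    0     0  19/3   4/3  83/3 ]
R3 <-> R4   (pivot in column 3 was zero)
[ -1  -1     2    1     6 ]
[  0  -6    13    4    32 ]
[  0   0  19/3  4/3  83/3 ]
[  0   0     0    0     0 ]
Row echelon form:
[ -1  -1     2    1     6 ]
[  0  -6    13    4    32 ]
[  0   0  19/3  4/3  83/3 ]
[  0   0     0    0     0 ]
Nonzero rows / pivot columns: 3

rank(A) = 3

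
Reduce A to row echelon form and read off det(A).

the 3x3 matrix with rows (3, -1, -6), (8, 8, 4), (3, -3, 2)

Forward elimination:
R2 <- R2 - (8/3)*R1:  [    0  32/3    20 ]
R3 <- R3 - (1)*R1:  [  0  -2   8 ]
R3 <- R3 - (-3/16)*R2:  [    0     0  47/4 ]
Upper-triangular form:
[ 3    -1    -6 ]
[ 0  32/3    20 ]
[ 0     0  47/4 ]
det(A) = (-1)^0 * (3) * (32/3) * (47/4) = 376  (0 row swaps -> sign +1)

det(A) = 376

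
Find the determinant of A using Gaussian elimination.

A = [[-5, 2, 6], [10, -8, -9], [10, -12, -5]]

det(A) = 20

Forward elimination:
R2 <- R2 - (-2)*R1:  [  0  -4   3 ]
R3 <- R3 - (-2)*R1:  [  0  -8   7 ]
R3 <- R3 - (2)*R2:  [ 0  0  1 ]
Upper-triangular form:
[ -5   2  6 ]
[  0  -4  3 ]
[  0   0  1 ]
det(A) = (-1)^0 * (-5) * (-4) * (1) = 20  (0 row swaps -> sign +1)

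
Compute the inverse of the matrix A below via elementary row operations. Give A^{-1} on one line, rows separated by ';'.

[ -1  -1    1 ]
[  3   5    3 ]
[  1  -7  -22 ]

inverse = [89/6 29/6 4/3; -23/2 -7/2 -1; 13/3 4/3 1/3]

Gauss-Jordan on [A | I]:
R1 <- (1/-1)*R1:  [  1   1  -1  |  -1   0   0 ]
R2 <- R2 - (3)*R1:  [ 0  2  6  |  3  1  0 ]
R3 <- R3 - (1)*R1:  [   0   -8  -21  |    1    0    1 ]
R2 <- (1/2)*R2:  [   0    1    3  |  3/2  1/2    0 ]
R1 <- R1 - (1)*R2:  [    1     0    -4  |  -5/2  -1/2     0 ]
R3 <- R3 - (-8)*R2:  [  0   0   3  |  13   4   1 ]
R3 <- (1/3)*R3:  [    0     0     1  |  13/3   4/3   1/3 ]
R1 <- R1 - (-4)*R3:  [    1     0     0  |  89/6  29/6   4/3 ]
R2 <- R2 - (3)*R3:  [     0      1      0  |  -23/2   -7/2     -1 ]
Right block of [I | A^{-1}] is the inverse:
[  89/6  29/6  4/3 ]
[ -23/2  -7/2   -1 ]
[  13/3   4/3  1/3 ]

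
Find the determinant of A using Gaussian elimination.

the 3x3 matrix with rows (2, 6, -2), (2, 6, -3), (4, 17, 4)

Forward elimination:
R2 <- R2 - (1)*R1:  [  0   0  -1 ]
R3 <- R3 - (2)*R1:  [ 0  5  8 ]
R2 <-> R3   (pivot in column 2 was zero)
[ 2  6  -2 ]
[ 0  5   8 ]
[ 0  0  -1 ]
Upper-triangular form:
[ 2  6  -2 ]
[ 0  5   8 ]
[ 0  0  -1 ]
det(A) = (-1)^1 * (2) * (5) * (-1) = 10  (1 row swap -> sign -1)

det(A) = 10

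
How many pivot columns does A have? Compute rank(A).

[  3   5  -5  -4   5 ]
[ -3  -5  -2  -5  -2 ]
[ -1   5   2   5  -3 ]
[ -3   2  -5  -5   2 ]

Row reduction:
R2 <- R2 - (-1)*R1:  [  0   0  -7  -9   3 ]
R3 <- R3 - (-1/3)*R1:  [    0  20/3   1/3  11/3  -4/3 ]
R4 <- R4 - (-1)*R1:  [   0    7  -10   -9    7 ]
R2 <-> R3   (pivot in column 2 was zero)
[ 3     5   -5    -4     5 ]
[ 0  20/3  1/3  11/3  -4/3 ]
[ 0     0   -7    -9     3 ]
[ 0     7  -10    -9     7 ]
R4 <- R4 - (21/20)*R2:  [       0        0  -207/20  -257/20     42/5 ]
R4 <- R4 - (207/140)*R3:  [      0       0       0   16/35  111/28 ]
Row echelon form:
[ 3     5   -5     -4       5 ]
[ 0  20/3  1/3   11/3    -4/3 ]
[ 0     0   -7     -9       3 ]
[ 0     0    0  16/35  111/28 ]
Nonzero rows / pivot columns: 4

rank(A) = 4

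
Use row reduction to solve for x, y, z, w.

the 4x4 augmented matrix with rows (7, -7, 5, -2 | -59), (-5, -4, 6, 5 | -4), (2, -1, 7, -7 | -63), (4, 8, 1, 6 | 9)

Forward elimination on [A|b]:
R2 <- R2 - (-5/7)*R1:  [      0      -9    67/7    25/7  -323/7 ]
R3 <- R3 - (2/7)*R1:  [      0       1    39/7   -45/7  -323/7 ]
R4 <- R4 - (4/7)*R1:  [     0     12  -13/7   50/7  299/7 ]
R3 <- R3 - (-1/9)*R2:  [        0         0    418/63   -380/63  -3230/63 ]
R4 <- R4 - (-4/3)*R2:  [       0        0   229/21   250/21  -395/21 ]
R4 <- R4 - (687/418)*R3:  [      0       0       0  240/11  720/11 ]
Row echelon form:
[ 7  -7       5       -2  |       -59 ]
[ 0  -9    67/7     25/7  |    -323/7 ]
[ 0   0  418/63  -380/63  |  -3230/63 ]
[ 0   0       0   240/11  |    720/11 ]
Back-substitution:
w = (720/11) / (240/11) = 3
z = (-3230/63 - (-380/63)*(3)) / (418/63) = -5
y = (-323/7 - (67/7)*(-5) - (25/7)*(3)) / -9 = 1
x = (-59 - (-7)*(1) - (5)*(-5) - (-2)*(3)) / 7 = -3

(-3, 1, -5, 3)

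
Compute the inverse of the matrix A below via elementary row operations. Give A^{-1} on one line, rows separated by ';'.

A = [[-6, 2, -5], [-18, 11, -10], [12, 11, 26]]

inverse = [-66/5 107/30 -7/6; -58/5 16/5 -1; 11 -3 1]

Gauss-Jordan on [A | I]:
R1 <- (1/-6)*R1:  [    1  -1/3   5/6  |  -1/6     0     0 ]
R2 <- R2 - (-18)*R1:  [  0   5   5  |  -3   1   0 ]
R3 <- R3 - (12)*R1:  [  0  15  16  |   2   0   1 ]
R2 <- (1/5)*R2:  [    0     1     1  |  -3/5   1/5     0 ]
R1 <- R1 - (-1/3)*R2:  [      1       0     7/6  |  -11/30    1/15       0 ]
R3 <- R3 - (15)*R2:  [  0   0   1  |  11  -3   1 ]
R1 <- R1 - (7/6)*R3:  [      1       0       0  |   -66/5  107/30    -7/6 ]
R2 <- R2 - (1)*R3:  [     0      1      0  |  -58/5   16/5     -1 ]
Right block of [I | A^{-1}] is the inverse:
[ -66/5  107/30  -7/6 ]
[ -58/5    16/5    -1 ]
[    11      -3     1 ]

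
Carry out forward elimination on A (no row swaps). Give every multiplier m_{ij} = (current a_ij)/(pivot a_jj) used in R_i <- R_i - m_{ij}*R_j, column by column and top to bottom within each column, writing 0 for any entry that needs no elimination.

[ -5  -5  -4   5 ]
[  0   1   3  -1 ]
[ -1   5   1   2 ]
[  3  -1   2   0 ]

Forward elimination:
R2: entry in column 1 is already 0 -> m_{21} = 0 (no row operation needed)
R3 <- R3 - (1/5)*R1:  [   0    6  9/5    1 ]
R4 <- R4 - (-3/5)*R1:  [    0    -4  -2/5     3 ]
R3 <- R3 - (6)*R2:  [     0      0  -81/5      7 ]
R4 <- R4 - (-4)*R2:  [    0     0  58/5    -1 ]
R4 <- R4 - (-58/81)*R3:  [      0       0       0  325/81 ]
Multipliers (in order of application): m_{21} = 0, m_{31} = 1/5, m_{41} = -3/5, m_{32} = 6, m_{42} = -4, m_{43} = -58/81

multipliers: 0, 1/5, -3/5, 6, -4, -58/81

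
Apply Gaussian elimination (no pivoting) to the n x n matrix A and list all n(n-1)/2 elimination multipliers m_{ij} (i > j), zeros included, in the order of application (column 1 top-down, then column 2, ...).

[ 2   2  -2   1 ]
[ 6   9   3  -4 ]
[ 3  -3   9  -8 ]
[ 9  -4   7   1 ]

Forward elimination:
R2 <- R2 - (3)*R1:  [  0   3   9  -7 ]
R3 <- R3 - (3/2)*R1:  [     0     -6     12  -19/2 ]
R4 <- R4 - (9/2)*R1:  [    0   -13    16  -7/2 ]
R3 <- R3 - (-2)*R2:  [     0      0     30  -47/2 ]
R4 <- R4 - (-13/3)*R2:  [      0       0      55  -203/6 ]
R4 <- R4 - (11/6)*R3:  [    0     0     0  37/4 ]
Multipliers (in order of application): m_{21} = 3, m_{31} = 3/2, m_{41} = 9/2, m_{32} = -2, m_{42} = -13/3, m_{43} = 11/6

multipliers: 3, 3/2, 9/2, -2, -13/3, 11/6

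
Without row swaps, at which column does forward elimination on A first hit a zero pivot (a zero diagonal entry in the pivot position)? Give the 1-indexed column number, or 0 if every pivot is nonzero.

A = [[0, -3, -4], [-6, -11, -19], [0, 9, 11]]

first zero-pivot column = 1

Naive forward elimination:
Pivot entry (1,1) is zero but row 2 has -6 in column 1 -> naive elimination stops; a row interchange (e.g. R1 <-> R2) would be required here.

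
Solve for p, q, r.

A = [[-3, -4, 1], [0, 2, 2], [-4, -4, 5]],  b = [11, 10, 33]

(-2, 0, 5)

Forward elimination on [A|b]:
R3 <- R3 - (4/3)*R1:  [    0   4/3  11/3  55/3 ]
R3 <- R3 - (2/3)*R2:  [    0     0   7/3  35/3 ]
Row echelon form:
[ -3  -4    1  |    11 ]
[  0   2    2  |    10 ]
[  0   0  7/3  |  35/3 ]
Back-substitution:
r = (35/3) / (7/3) = 5
q = (10 - (2)*(5)) / 2 = 0
p = (11 - (-4)*(0) - (1)*(5)) / -3 = -2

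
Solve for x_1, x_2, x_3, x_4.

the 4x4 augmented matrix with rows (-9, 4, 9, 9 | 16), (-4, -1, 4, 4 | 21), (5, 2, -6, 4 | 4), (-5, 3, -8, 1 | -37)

(2, -5, 2, 4)

Forward elimination on [A|b]:
R2 <- R2 - (4/9)*R1:  [     0  -25/9      0      0  125/9 ]
R3 <- R3 - (-5/9)*R1:  [     0   38/9     -1      9  116/9 ]
R4 <- R4 - (5/9)*R1:  [      0     7/9     -13      -4  -413/9 ]
R3 <- R3 - (-38/25)*R2:  [  0   0  -1   9  34 ]
R4 <- R4 - (-7/25)*R2:  [   0    0  -13   -4  -42 ]
R4 <- R4 - (13)*R3:  [    0     0     0  -121  -484 ]
Row echelon form:
[ -9      4   9     9  |     16 ]
[  0  -25/9   0     0  |  125/9 ]
[  0      0  -1     9  |     34 ]
[  0      0   0  -121  |   -484 ]
Back-substitution:
x_4 = (-484) / -121 = 4
x_3 = (34 - (9)*(4)) / -1 = 2
x_2 = (125/9) / (-25/9) = -5
x_1 = (16 - (4)*(-5) - (9)*(2) - (9)*(4)) / -9 = 2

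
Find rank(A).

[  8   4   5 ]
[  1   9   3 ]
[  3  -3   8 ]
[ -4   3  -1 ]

rank(A) = 3

Row reduction:
R2 <- R2 - (1/8)*R1:  [    0  17/2  19/8 ]
R3 <- R3 - (3/8)*R1:  [    0  -9/2  49/8 ]
R4 <- R4 - (-1/2)*R1:  [   0    5  3/2 ]
R3 <- R3 - (-9/17)*R2:  [      0       0  251/34 ]
R4 <- R4 - (10/17)*R2:  [    0     0  7/68 ]
R4 <- R4 - (7/502)*R3:  [ 0  0  0 ]
Row echelon form:
[ 8     4       5 ]
[ 0  17/2    19/8 ]
[ 0     0  251/34 ]
[ 0     0       0 ]
Nonzero rows / pivot columns: 3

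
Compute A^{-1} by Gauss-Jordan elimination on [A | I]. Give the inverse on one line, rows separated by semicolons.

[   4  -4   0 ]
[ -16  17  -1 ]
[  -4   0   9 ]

inverse = [153/20 9/5 1/5; 37/5 9/5 1/5; 17/5 4/5 1/5]

Gauss-Jordan on [A | I]:
R1 <- (1/4)*R1:  [   1   -1    0  |  1/4    0    0 ]
R2 <- R2 - (-16)*R1:  [  0   1  -1  |   4   1   0 ]
R3 <- R3 - (-4)*R1:  [  0  -4   9  |   1   0   1 ]
R1 <- R1 - (-1)*R2:  [    1     0    -1  |  17/4     1     0 ]
R3 <- R3 - (-4)*R2:  [  0   0   5  |  17   4   1 ]
R3 <- (1/5)*R3:  [    0     0     1  |  17/5   4/5   1/5 ]
R1 <- R1 - (-1)*R3:  [      1       0       0  |  153/20     9/5     1/5 ]
R2 <- R2 - (-1)*R3:  [    0     1     0  |  37/5   9/5   1/5 ]
Right block of [I | A^{-1}] is the inverse:
[ 153/20  9/5  1/5 ]
[   37/5  9/5  1/5 ]
[   17/5  4/5  1/5 ]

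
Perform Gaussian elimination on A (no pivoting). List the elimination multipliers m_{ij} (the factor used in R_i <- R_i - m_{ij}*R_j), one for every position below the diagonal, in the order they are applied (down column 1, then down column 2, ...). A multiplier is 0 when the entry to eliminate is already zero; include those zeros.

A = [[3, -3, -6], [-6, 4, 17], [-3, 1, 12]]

Forward elimination:
R2 <- R2 - (-2)*R1:  [  0  -2   5 ]
R3 <- R3 - (-1)*R1:  [  0  -2   6 ]
R3 <- R3 - (1)*R2:  [ 0  0  1 ]
Multipliers (in order of application): m_{21} = -2, m_{31} = -1, m_{32} = 1

multipliers: -2, -1, 1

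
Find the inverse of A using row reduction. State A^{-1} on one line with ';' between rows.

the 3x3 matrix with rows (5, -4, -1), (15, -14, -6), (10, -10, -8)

Gauss-Jordan on [A | I]:
R1 <- (1/5)*R1:  [    1  -4/5  -1/5  |   1/5     0     0 ]
R2 <- R2 - (15)*R1:  [  0  -2  -3  |  -3   1   0 ]
R3 <- R3 - (10)*R1:  [  0  -2  -6  |  -2   0   1 ]
R2 <- (1/-2)*R2:  [    0     1   3/2  |   3/2  -1/2     0 ]
R1 <- R1 - (-4/5)*R2:  [    1     0     1  |   7/5  -2/5     0 ]
R3 <- R3 - (-2)*R2:  [  0   0  -3  |   1  -1   1 ]
R3 <- (1/-3)*R3:  [    0     0     1  |  -1/3   1/3  -1/3 ]
R1 <- R1 - (1)*R3:  [      1       0       0  |   26/15  -11/15     1/3 ]
R2 <- R2 - (3/2)*R3:  [   0    1    0  |    2   -1  1/2 ]
Right block of [I | A^{-1}] is the inverse:
[ 26/15  -11/15   1/3 ]
[     2      -1   1/2 ]
[  -1/3     1/3  -1/3 ]

inverse = [26/15 -11/15 1/3; 2 -1 1/2; -1/3 1/3 -1/3]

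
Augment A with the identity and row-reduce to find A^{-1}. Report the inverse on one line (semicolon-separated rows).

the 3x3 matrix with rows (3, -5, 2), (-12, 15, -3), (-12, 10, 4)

Gauss-Jordan on [A | I]:
R1 <- (1/3)*R1:  [    1  -5/3   2/3  |   1/3     0     0 ]
R2 <- R2 - (-12)*R1:  [  0  -5   5  |   4   1   0 ]
R3 <- R3 - (-12)*R1:  [   0  -10   12  |    4    0    1 ]
R2 <- (1/-5)*R2:  [    0     1    -1  |  -4/5  -1/5     0 ]
R1 <- R1 - (-5/3)*R2:  [    1     0    -1  |    -1  -1/3     0 ]
R3 <- R3 - (-10)*R2:  [  0   0   2  |  -4  -2   1 ]
R3 <- (1/2)*R3:  [   0    0    1  |   -2   -1  1/2 ]
R1 <- R1 - (-1)*R3:  [    1     0     0  |    -3  -4/3   1/2 ]
R2 <- R2 - (-1)*R3:  [     0      1      0  |  -14/5   -6/5    1/2 ]
Right block of [I | A^{-1}] is the inverse:
[    -3  -4/3  1/2 ]
[ -14/5  -6/5  1/2 ]
[    -2    -1  1/2 ]

inverse = [-3 -4/3 1/2; -14/5 -6/5 1/2; -2 -1 1/2]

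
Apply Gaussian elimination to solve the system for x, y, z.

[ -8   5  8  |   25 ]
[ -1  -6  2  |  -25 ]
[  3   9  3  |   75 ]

Forward elimination on [A|b]:
R2 <- R2 - (1/8)*R1:  [      0   -53/8       1  -225/8 ]
R3 <- R3 - (-3/8)*R1:  [     0   87/8      6  675/8 ]
R3 <- R3 - (-87/53)*R2:  [       0        0   405/53  2025/53 ]
Row echelon form:
[ -8      5       8  |       25 ]
[  0  -53/8       1  |   -225/8 ]
[  0      0  405/53  |  2025/53 ]
Back-substitution:
z = (2025/53) / (405/53) = 5
y = (-225/8 - (1)*(5)) / (-53/8) = 5
x = (25 - (5)*(5) - (8)*(5)) / -8 = 5

(5, 5, 5)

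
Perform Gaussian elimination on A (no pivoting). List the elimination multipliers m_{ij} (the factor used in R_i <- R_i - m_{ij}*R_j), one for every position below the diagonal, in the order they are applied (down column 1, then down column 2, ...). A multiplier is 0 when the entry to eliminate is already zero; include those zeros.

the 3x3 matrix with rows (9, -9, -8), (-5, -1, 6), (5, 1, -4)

Forward elimination:
R2 <- R2 - (-5/9)*R1:  [    0    -6  14/9 ]
R3 <- R3 - (5/9)*R1:  [   0    6  4/9 ]
R3 <- R3 - (-1)*R2:  [ 0  0  2 ]
Multipliers (in order of application): m_{21} = -5/9, m_{31} = 5/9, m_{32} = -1

multipliers: -5/9, 5/9, -1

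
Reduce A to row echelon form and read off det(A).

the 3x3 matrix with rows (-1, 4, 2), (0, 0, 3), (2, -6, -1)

Forward elimination:
R3 <- R3 - (-2)*R1:  [ 0  2  3 ]
R2 <-> R3   (pivot in column 2 was zero)
[ -1  4  2 ]
[  0  2  3 ]
[  0  0  3 ]
Upper-triangular form:
[ -1  4  2 ]
[  0  2  3 ]
[  0  0  3 ]
det(A) = (-1)^1 * (-1) * (2) * (3) = 6  (1 row swap -> sign -1)

det(A) = 6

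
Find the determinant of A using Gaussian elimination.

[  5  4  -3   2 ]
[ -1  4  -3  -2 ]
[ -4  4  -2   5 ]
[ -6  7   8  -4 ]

Forward elimination:
R2 <- R2 - (-1/5)*R1:  [     0   24/5  -18/5   -8/5 ]
R3 <- R3 - (-4/5)*R1:  [     0   36/5  -22/5   33/5 ]
R4 <- R4 - (-6/5)*R1:  [    0  59/5  22/5  -8/5 ]
R3 <- R3 - (3/2)*R2:  [ 0  0  1  9 ]
R4 <- R4 - (59/24)*R2:  [    0     0  53/4   7/3 ]
R4 <- R4 - (53/4)*R3:  [        0         0         0  -1403/12 ]
Upper-triangular form:
[ 5     4     -3         2 ]
[ 0  24/5  -18/5      -8/5 ]
[ 0     0      1         9 ]
[ 0     0      0  -1403/12 ]
det(A) = (-1)^0 * (5) * (24/5) * (1) * (-1403/12) = -2806  (0 row swaps -> sign +1)

det(A) = -2806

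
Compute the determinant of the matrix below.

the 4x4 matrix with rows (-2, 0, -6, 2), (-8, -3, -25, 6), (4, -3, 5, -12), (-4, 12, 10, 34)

det(A) = -144

Forward elimination:
R2 <- R2 - (4)*R1:  [  0  -3  -1  -2 ]
R3 <- R3 - (-2)*R1:  [  0  -3  -7  -8 ]
R4 <- R4 - (2)*R1:  [  0  12  22  30 ]
R3 <- R3 - (1)*R2:  [  0   0  -6  -6 ]
R4 <- R4 - (-4)*R2:  [  0   0  18  22 ]
R4 <- R4 - (-3)*R3:  [ 0  0  0  4 ]
Upper-triangular form:
[ -2   0  -6   2 ]
[  0  -3  -1  -2 ]
[  0   0  -6  -6 ]
[  0   0   0   4 ]
det(A) = (-1)^0 * (-2) * (-3) * (-6) * (4) = -144  (0 row swaps -> sign +1)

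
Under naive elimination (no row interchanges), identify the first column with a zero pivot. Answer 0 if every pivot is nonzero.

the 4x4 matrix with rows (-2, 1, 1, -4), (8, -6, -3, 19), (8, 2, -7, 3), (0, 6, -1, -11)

Naive forward elimination:
R2 <- R2 - (-4)*R1:  [  0  -2   1   3 ]
R3 <- R3 - (-4)*R1:  [   0    6   -3  -13 ]
R3 <- R3 - (-3)*R2:  [  0   0   0  -4 ]
R4 <- R4 - (-3)*R2:  [  0   0   2  -2 ]
Matrix at this point:
[ -2   1  1  -4 ]
[  0  -2  1   3 ]
[  0   0  0  -4 ]
[  0   0  2  -2 ]
Pivot entry (3,3) is zero but row 4 has 2 in column 3 -> naive elimination stops; a row interchange (e.g. R3 <-> R4) would be required here.

first zero-pivot column = 3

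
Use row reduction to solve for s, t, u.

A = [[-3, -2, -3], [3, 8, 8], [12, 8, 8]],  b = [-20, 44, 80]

(4, 4, 0)

Forward elimination on [A|b]:
R2 <- R2 - (-1)*R1:  [  0   6   5  24 ]
R3 <- R3 - (-4)*R1:  [  0   0  -4   0 ]
Row echelon form:
[ -3  -2  -3  |  -20 ]
[  0   6   5  |   24 ]
[  0   0  -4  |    0 ]
Back-substitution:
u = (0) / -4 = 0
t = (24 - (5)*(0)) / 6 = 4
s = (-20 - (-2)*(4) - (-3)*(0)) / -3 = 4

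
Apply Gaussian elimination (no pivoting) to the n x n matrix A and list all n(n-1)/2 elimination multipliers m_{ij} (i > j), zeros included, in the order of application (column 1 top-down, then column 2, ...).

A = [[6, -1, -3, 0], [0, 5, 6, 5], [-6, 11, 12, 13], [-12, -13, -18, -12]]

multipliers: 0, -1, -2, 2, -3, 2

Forward elimination:
R2: entry in column 1 is already 0 -> m_{21} = 0 (no row operation needed)
R3 <- R3 - (-1)*R1:  [  0  10   9  13 ]
R4 <- R4 - (-2)*R1:  [   0  -15  -24  -12 ]
R3 <- R3 - (2)*R2:  [  0   0  -3   3 ]
R4 <- R4 - (-3)*R2:  [  0   0  -6   3 ]
R4 <- R4 - (2)*R3:  [  0   0   0  -3 ]
Multipliers (in order of application): m_{21} = 0, m_{31} = -1, m_{41} = -2, m_{32} = 2, m_{42} = -3, m_{43} = 2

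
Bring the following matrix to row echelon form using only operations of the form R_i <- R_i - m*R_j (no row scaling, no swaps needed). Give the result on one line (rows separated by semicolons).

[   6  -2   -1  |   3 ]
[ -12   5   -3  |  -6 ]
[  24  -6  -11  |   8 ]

REF = [6 -2 -1 3; 0 1 -5 0; 0 0 3 -4]

Forward elimination:
R2 <- R2 - (-2)*R1:  [  0   1  -5   0 ]
R3 <- R3 - (4)*R1:  [  0   2  -7  -4 ]
R3 <- R3 - (2)*R2:  [  0   0   3  -4 ]
Row echelon form:
[ 6  -2  -1  |   3 ]
[ 0   1  -5  |   0 ]
[ 0   0   3  |  -4 ]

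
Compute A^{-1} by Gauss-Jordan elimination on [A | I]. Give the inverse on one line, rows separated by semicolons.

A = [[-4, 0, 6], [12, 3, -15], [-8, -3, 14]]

Gauss-Jordan on [A | I]:
R1 <- (1/-4)*R1:  [    1     0  -3/2  |  -1/4     0     0 ]
R2 <- R2 - (12)*R1:  [ 0  3  3  |  3  1  0 ]
R3 <- R3 - (-8)*R1:  [  0  -3   2  |  -2   0   1 ]
R2 <- (1/3)*R2:  [   0    1    1  |    1  1/3    0 ]
R3 <- R3 - (-3)*R2:  [ 0  0  5  |  1  1  1 ]
R3 <- (1/5)*R3:  [   0    0    1  |  1/5  1/5  1/5 ]
R1 <- R1 - (-3/2)*R3:  [    1     0     0  |  1/20  3/10  3/10 ]
R2 <- R2 - (1)*R3:  [    0     1     0  |   4/5  2/15  -1/5 ]
Right block of [I | A^{-1}] is the inverse:
[ 1/20  3/10  3/10 ]
[  4/5  2/15  -1/5 ]
[  1/5   1/5   1/5 ]

inverse = [1/20 3/10 3/10; 4/5 2/15 -1/5; 1/5 1/5 1/5]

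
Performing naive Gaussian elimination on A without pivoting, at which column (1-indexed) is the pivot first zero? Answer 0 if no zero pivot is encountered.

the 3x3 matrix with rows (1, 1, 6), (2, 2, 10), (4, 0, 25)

first zero-pivot column = 2

Naive forward elimination:
R2 <- R2 - (2)*R1:  [  0   0  -2 ]
R3 <- R3 - (4)*R1:  [  0  -4   1 ]
Matrix at this point:
[ 1   1   6 ]
[ 0   0  -2 ]
[ 0  -4   1 ]
Pivot entry (2,2) is zero but row 3 has -4 in column 2 -> naive elimination stops; a row interchange (e.g. R2 <-> R3) would be required here.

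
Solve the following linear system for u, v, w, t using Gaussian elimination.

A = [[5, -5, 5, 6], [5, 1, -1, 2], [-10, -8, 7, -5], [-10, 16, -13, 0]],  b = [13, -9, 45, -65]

(0, 0, 5, -2)

Forward elimination on [A|b]:
R2 <- R2 - (1)*R1:  [   0    6   -6   -4  -22 ]
R3 <- R3 - (-2)*R1:  [   0  -18   17    7   71 ]
R4 <- R4 - (-2)*R1:  [   0    6   -3   12  -39 ]
R3 <- R3 - (-3)*R2:  [  0   0  -1  -5   5 ]
R4 <- R4 - (1)*R2:  [   0    0    3   16  -17 ]
R4 <- R4 - (-3)*R3:  [  0   0   0   1  -2 ]
Row echelon form:
[ 5  -5   5   6  |   13 ]
[ 0   6  -6  -4  |  -22 ]
[ 0   0  -1  -5  |    5 ]
[ 0   0   0   1  |   -2 ]
Back-substitution:
t = (-2) / 1 = -2
w = (5 - (-5)*(-2)) / -1 = 5
v = (-22 - (-6)*(5) - (-4)*(-2)) / 6 = 0
u = (13 - (-5)*(0) - (5)*(5) - (6)*(-2)) / 5 = 0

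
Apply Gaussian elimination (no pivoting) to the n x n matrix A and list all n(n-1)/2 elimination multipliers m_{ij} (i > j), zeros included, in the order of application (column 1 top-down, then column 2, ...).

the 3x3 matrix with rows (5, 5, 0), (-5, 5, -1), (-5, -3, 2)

multipliers: -1, -1, 1/5

Forward elimination:
R2 <- R2 - (-1)*R1:  [  0  10  -1 ]
R3 <- R3 - (-1)*R1:  [ 0  2  2 ]
R3 <- R3 - (1/5)*R2:  [    0     0  11/5 ]
Multipliers (in order of application): m_{21} = -1, m_{31} = -1, m_{32} = 1/5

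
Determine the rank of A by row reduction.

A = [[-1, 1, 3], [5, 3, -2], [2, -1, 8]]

Row reduction:
R2 <- R2 - (-5)*R1:  [  0   8  13 ]
R3 <- R3 - (-2)*R1:  [  0   1  14 ]
R3 <- R3 - (1/8)*R2:  [    0     0  99/8 ]
Row echelon form:
[ -1  1     3 ]
[  0  8    13 ]
[  0  0  99/8 ]
Nonzero rows / pivot columns: 3

rank(A) = 3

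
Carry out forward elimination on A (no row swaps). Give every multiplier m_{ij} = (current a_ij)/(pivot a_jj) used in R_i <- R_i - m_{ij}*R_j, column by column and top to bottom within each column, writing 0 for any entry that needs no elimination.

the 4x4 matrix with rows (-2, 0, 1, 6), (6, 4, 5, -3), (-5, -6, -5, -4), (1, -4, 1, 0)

Forward elimination:
R2 <- R2 - (-3)*R1:  [  0   4   8  15 ]
R3 <- R3 - (5/2)*R1:  [     0     -6  -15/2    -19 ]
R4 <- R4 - (-1/2)*R1:  [   0   -4  3/2    3 ]
R3 <- R3 - (-3/2)*R2:  [   0    0  9/2  7/2 ]
R4 <- R4 - (-1)*R2:  [    0     0  19/2    18 ]
R4 <- R4 - (19/9)*R3:  [      0       0       0  191/18 ]
Multipliers (in order of application): m_{21} = -3, m_{31} = 5/2, m_{41} = -1/2, m_{32} = -3/2, m_{42} = -1, m_{43} = 19/9

multipliers: -3, 5/2, -1/2, -3/2, -1, 19/9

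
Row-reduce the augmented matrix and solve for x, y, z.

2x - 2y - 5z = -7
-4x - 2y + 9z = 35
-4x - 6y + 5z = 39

Forward elimination on [A|b]:
R2 <- R2 - (-2)*R1:  [  0  -6  -1  21 ]
R3 <- R3 - (-2)*R1:  [   0  -10   -5   25 ]
R3 <- R3 - (5/3)*R2:  [     0      0  -10/3    -10 ]
Row echelon form:
[ 2  -2     -5  |   -7 ]
[ 0  -6     -1  |   21 ]
[ 0   0  -10/3  |  -10 ]
Back-substitution:
z = (-10) / (-10/3) = 3
y = (21 - (-1)*(3)) / -6 = -4
x = (-7 - (-2)*(-4) - (-5)*(3)) / 2 = 0

(0, -4, 3)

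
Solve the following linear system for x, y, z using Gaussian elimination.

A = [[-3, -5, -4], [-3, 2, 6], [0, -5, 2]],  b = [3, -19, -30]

(-1, 4, -5)

Forward elimination on [A|b]:
R2 <- R2 - (1)*R1:  [   0    7   10  -22 ]
R3 <- R3 - (-5/7)*R2:  [      0       0    64/7  -320/7 ]
Row echelon form:
[ -3  -5    -4  |       3 ]
[  0   7    10  |     -22 ]
[  0   0  64/7  |  -320/7 ]
Back-substitution:
z = (-320/7) / (64/7) = -5
y = (-22 - (10)*(-5)) / 7 = 4
x = (3 - (-5)*(4) - (-4)*(-5)) / -3 = -1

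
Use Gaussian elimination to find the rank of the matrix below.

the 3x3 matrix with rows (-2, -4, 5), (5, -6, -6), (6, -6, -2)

rank(A) = 3

Row reduction:
R2 <- R2 - (-5/2)*R1:  [    0   -16  13/2 ]
R3 <- R3 - (-3)*R1:  [   0  -18   13 ]
R3 <- R3 - (9/8)*R2:  [     0      0  91/16 ]
Row echelon form:
[ -2   -4      5 ]
[  0  -16   13/2 ]
[  0    0  91/16 ]
Nonzero rows / pivot columns: 3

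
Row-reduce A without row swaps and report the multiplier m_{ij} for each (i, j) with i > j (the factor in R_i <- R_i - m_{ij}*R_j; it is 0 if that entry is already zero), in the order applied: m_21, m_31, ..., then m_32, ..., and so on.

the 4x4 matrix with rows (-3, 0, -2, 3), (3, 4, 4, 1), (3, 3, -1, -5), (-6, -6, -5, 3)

Forward elimination:
R2 <- R2 - (-1)*R1:  [ 0  4  2  4 ]
R3 <- R3 - (-1)*R1:  [  0   3  -3  -2 ]
R4 <- R4 - (2)*R1:  [  0  -6  -1  -3 ]
R3 <- R3 - (3/4)*R2:  [    0     0  -9/2    -5 ]
R4 <- R4 - (-3/2)*R2:  [ 0  0  2  3 ]
R4 <- R4 - (-4/9)*R3:  [   0    0    0  7/9 ]
Multipliers (in order of application): m_{21} = -1, m_{31} = -1, m_{41} = 2, m_{32} = 3/4, m_{42} = -3/2, m_{43} = -4/9

multipliers: -1, -1, 2, 3/4, -3/2, -4/9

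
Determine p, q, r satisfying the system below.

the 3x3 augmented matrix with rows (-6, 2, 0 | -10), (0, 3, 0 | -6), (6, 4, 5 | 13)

Forward elimination on [A|b]:
R3 <- R3 - (-1)*R1:  [ 0  6  5  3 ]
R3 <- R3 - (2)*R2:  [  0   0   5  15 ]
Row echelon form:
[ -6  2  0  |  -10 ]
[  0  3  0  |   -6 ]
[  0  0  5  |   15 ]
Back-substitution:
r = (15) / 5 = 3
q = (-6) / 3 = -2
p = (-10 - (2)*(-2)) / -6 = 1

(1, -2, 3)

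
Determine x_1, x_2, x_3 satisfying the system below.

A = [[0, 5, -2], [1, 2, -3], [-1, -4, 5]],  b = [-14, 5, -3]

(4, -4, -3)

Forward elimination on [A|b]:
R1 <-> R2   (pivot in column 1 was zero)
[  1   2  -3    5 ]
[  0   5  -2  -14 ]
[ -1  -4   5   -3 ]
R3 <- R3 - (-1)*R1:  [  0  -2   2   2 ]
R3 <- R3 - (-2/5)*R2:  [     0      0    6/5  -18/5 ]
Row echelon form:
[ 1  2   -3  |      5 ]
[ 0  5   -2  |    -14 ]
[ 0  0  6/5  |  -18/5 ]
Back-substitution:
x_3 = (-18/5) / (6/5) = -3
x_2 = (-14 - (-2)*(-3)) / 5 = -4
x_1 = (5 - (2)*(-4) - (-3)*(-3)) / 1 = 4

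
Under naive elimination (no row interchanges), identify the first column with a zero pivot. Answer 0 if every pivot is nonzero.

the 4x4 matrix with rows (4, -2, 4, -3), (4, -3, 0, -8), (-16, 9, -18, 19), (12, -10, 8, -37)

Naive forward elimination:
R2 <- R2 - (1)*R1:  [  0  -1  -4  -5 ]
R3 <- R3 - (-4)*R1:  [  0   1  -2   7 ]
R4 <- R4 - (3)*R1:  [   0   -4   -4  -28 ]
R3 <- R3 - (-1)*R2:  [  0   0  -6   2 ]
R4 <- R4 - (4)*R2:  [  0   0  12  -8 ]
R4 <- R4 - (-2)*R3:  [  0   0   0  -4 ]
All pivots nonzero; naive elimination completes without hitting a zero pivot.

first zero-pivot column = 0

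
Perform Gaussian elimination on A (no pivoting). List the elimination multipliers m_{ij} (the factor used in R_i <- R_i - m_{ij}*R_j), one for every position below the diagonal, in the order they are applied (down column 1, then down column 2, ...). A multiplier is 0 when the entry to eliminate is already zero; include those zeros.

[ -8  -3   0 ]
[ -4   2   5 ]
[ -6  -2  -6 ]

Forward elimination:
R2 <- R2 - (1/2)*R1:  [   0  7/2    5 ]
R3 <- R3 - (3/4)*R1:  [   0  1/4   -6 ]
R3 <- R3 - (1/14)*R2:  [      0       0  -89/14 ]
Multipliers (in order of application): m_{21} = 1/2, m_{31} = 3/4, m_{32} = 1/14

multipliers: 1/2, 3/4, 1/14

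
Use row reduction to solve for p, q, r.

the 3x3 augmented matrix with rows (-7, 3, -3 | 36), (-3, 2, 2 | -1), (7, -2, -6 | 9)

Forward elimination on [A|b]:
R2 <- R2 - (3/7)*R1:  [      0     5/7    23/7  -115/7 ]
R3 <- R3 - (-1)*R1:  [  0   1  -9  45 ]
R3 <- R3 - (7/5)*R2:  [     0      0  -68/5     68 ]
Row echelon form:
[ -7    3     -3  |      36 ]
[  0  5/7   23/7  |  -115/7 ]
[  0    0  -68/5  |      68 ]
Back-substitution:
r = (68) / (-68/5) = -5
q = (-115/7 - (23/7)*(-5)) / (5/7) = 0
p = (36 - (3)*(0) - (-3)*(-5)) / -7 = -3

(-3, 0, -5)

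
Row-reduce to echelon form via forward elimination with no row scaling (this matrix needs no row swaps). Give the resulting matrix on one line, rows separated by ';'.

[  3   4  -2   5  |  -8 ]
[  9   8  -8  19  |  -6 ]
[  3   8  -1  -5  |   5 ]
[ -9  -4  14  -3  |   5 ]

Forward elimination:
R2 <- R2 - (3)*R1:  [  0  -4  -2   4  18 ]
R3 <- R3 - (1)*R1:  [   0    4    1  -10   13 ]
R4 <- R4 - (-3)*R1:  [   0    8    8   12  -19 ]
R3 <- R3 - (-1)*R2:  [  0   0  -1  -6  31 ]
R4 <- R4 - (-2)*R2:  [  0   0   4  20  17 ]
R4 <- R4 - (-4)*R3:  [   0    0    0   -4  141 ]
Row echelon form:
[ 3   4  -2   5  |   -8 ]
[ 0  -4  -2   4  |   18 ]
[ 0   0  -1  -6  |   31 ]
[ 0   0   0  -4  |  141 ]

REF = [3 4 -2 5 -8; 0 -4 -2 4 18; 0 0 -1 -6 31; 0 0 0 -4 141]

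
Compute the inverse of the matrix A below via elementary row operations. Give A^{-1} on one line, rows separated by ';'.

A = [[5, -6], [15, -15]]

Gauss-Jordan on [A | I]:
R1 <- (1/5)*R1:  [    1  -6/5  |   1/5     0 ]
R2 <- R2 - (15)*R1:  [  0   3  |  -3   1 ]
R2 <- (1/3)*R2:  [   0    1  |   -1  1/3 ]
R1 <- R1 - (-6/5)*R2:  [   1    0  |   -1  2/5 ]
Right block of [I | A^{-1}] is the inverse:
[ -1  2/5 ]
[ -1  1/3 ]

inverse = [-1 2/5; -1 1/3]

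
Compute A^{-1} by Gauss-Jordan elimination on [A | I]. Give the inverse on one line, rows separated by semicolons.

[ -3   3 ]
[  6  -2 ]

inverse = [1/6 1/4; 1/2 1/4]

Gauss-Jordan on [A | I]:
R1 <- (1/-3)*R1:  [    1    -1  |  -1/3     0 ]
R2 <- R2 - (6)*R1:  [ 0  4  |  2  1 ]
R2 <- (1/4)*R2:  [   0    1  |  1/2  1/4 ]
R1 <- R1 - (-1)*R2:  [   1    0  |  1/6  1/4 ]
Right block of [I | A^{-1}] is the inverse:
[ 1/6  1/4 ]
[ 1/2  1/4 ]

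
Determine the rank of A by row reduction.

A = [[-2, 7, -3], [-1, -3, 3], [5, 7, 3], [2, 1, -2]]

Row reduction:
R2 <- R2 - (1/2)*R1:  [     0  -13/2    9/2 ]
R3 <- R3 - (-5/2)*R1:  [    0  49/2  -9/2 ]
R4 <- R4 - (-1)*R1:  [  0   8  -5 ]
R3 <- R3 - (-49/13)*R2:  [      0       0  162/13 ]
R4 <- R4 - (-16/13)*R2:  [    0     0  7/13 ]
R4 <- R4 - (7/162)*R3:  [ 0  0  0 ]
Row echelon form:
[ -2      7      -3 ]
[  0  -13/2     9/2 ]
[  0      0  162/13 ]
[  0      0       0 ]
Nonzero rows / pivot columns: 3

rank(A) = 3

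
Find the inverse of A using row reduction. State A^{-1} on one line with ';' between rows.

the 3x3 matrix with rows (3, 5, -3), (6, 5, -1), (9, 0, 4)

inverse = [2/3 -2/3 1/3; -11/10 13/10 -1/2; -3/2 3/2 -1/2]

Gauss-Jordan on [A | I]:
R1 <- (1/3)*R1:  [   1  5/3   -1  |  1/3    0    0 ]
R2 <- R2 - (6)*R1:  [  0  -5   5  |  -2   1   0 ]
R3 <- R3 - (9)*R1:  [   0  -15   13  |   -3    0    1 ]
R2 <- (1/-5)*R2:  [    0     1    -1  |   2/5  -1/5     0 ]
R1 <- R1 - (5/3)*R2:  [    1     0   2/3  |  -1/3   1/3     0 ]
R3 <- R3 - (-15)*R2:  [  0   0  -2  |   3  -3   1 ]
R3 <- (1/-2)*R3:  [    0     0     1  |  -3/2   3/2  -1/2 ]
R1 <- R1 - (2/3)*R3:  [    1     0     0  |   2/3  -2/3   1/3 ]
R2 <- R2 - (-1)*R3:  [      0       1       0  |  -11/10   13/10    -1/2 ]
Right block of [I | A^{-1}] is the inverse:
[    2/3   -2/3   1/3 ]
[ -11/10  13/10  -1/2 ]
[   -3/2    3/2  -1/2 ]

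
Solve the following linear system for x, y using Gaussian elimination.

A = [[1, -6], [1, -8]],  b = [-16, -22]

(2, 3)

Forward elimination on [A|b]:
R2 <- R2 - (1)*R1:  [  0  -2  -6 ]
Row echelon form:
[ 1  -6  |  -16 ]
[ 0  -2  |   -6 ]
Back-substitution:
y = (-6) / -2 = 3
x = (-16 - (-6)*(3)) / 1 = 2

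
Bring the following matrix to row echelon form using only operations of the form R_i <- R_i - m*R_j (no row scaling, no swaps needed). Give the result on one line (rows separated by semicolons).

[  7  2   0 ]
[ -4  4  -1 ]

Forward elimination:
R2 <- R2 - (-4/7)*R1:  [    0  36/7    -1 ]
Row echelon form:
[ 7     2   0 ]
[ 0  36/7  -1 ]

REF = [7 2 0; 0 36/7 -1]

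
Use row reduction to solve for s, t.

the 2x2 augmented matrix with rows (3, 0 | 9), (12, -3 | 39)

Forward elimination on [A|b]:
R2 <- R2 - (4)*R1:  [  0  -3   3 ]
Row echelon form:
[ 3   0  |  9 ]
[ 0  -3  |  3 ]
Back-substitution:
t = (3) / -3 = -1
s = (9) / 3 = 3

(3, -1)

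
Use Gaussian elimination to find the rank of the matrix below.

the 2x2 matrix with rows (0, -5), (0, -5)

Row reduction:
R2 <- R2 - (1)*R1:  [ 0  0 ]
Row echelon form:
[ 0  -5 ]
[ 0   0 ]
Nonzero rows / pivot columns: 1

rank(A) = 1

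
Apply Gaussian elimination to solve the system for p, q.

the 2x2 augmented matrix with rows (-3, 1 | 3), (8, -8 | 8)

(-2, -3)

Forward elimination on [A|b]:
R2 <- R2 - (-8/3)*R1:  [     0  -16/3     16 ]
Row echelon form:
[ -3      1  |   3 ]
[  0  -16/3  |  16 ]
Back-substitution:
q = (16) / (-16/3) = -3
p = (3 - (1)*(-3)) / -3 = -2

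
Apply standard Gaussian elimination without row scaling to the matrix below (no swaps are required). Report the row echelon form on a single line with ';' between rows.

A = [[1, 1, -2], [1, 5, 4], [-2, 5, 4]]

Forward elimination:
R2 <- R2 - (1)*R1:  [ 0  4  6 ]
R3 <- R3 - (-2)*R1:  [ 0  7  0 ]
R3 <- R3 - (7/4)*R2:  [     0      0  -21/2 ]
Row echelon form:
[ 1  1     -2 ]
[ 0  4      6 ]
[ 0  0  -21/2 ]

REF = [1 1 -2; 0 4 6; 0 0 -21/2]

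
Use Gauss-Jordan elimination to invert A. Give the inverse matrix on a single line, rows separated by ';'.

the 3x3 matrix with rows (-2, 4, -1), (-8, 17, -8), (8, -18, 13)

Gauss-Jordan on [A | I]:
R1 <- (1/-2)*R1:  [    1    -2   1/2  |  -1/2     0     0 ]
R2 <- R2 - (-8)*R1:  [  0   1  -4  |  -4   1   0 ]
R3 <- R3 - (8)*R1:  [  0  -2   9  |   4   0   1 ]
R1 <- R1 - (-2)*R2:  [     1      0  -15/2  |  -17/2      2      0 ]
R3 <- R3 - (-2)*R2:  [  0   0   1  |  -4   2   1 ]
R1 <- R1 - (-15/2)*R3:  [     1      0      0  |  -77/2     17   15/2 ]
R2 <- R2 - (-4)*R3:  [   0    1    0  |  -20    9    4 ]
Right block of [I | A^{-1}] is the inverse:
[ -77/2  17  15/2 ]
[   -20   9     4 ]
[    -4   2     1 ]

inverse = [-77/2 17 15/2; -20 9 4; -4 2 1]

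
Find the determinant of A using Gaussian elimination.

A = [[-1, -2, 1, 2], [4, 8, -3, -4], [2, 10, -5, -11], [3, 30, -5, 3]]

Forward elimination:
R2 <- R2 - (-4)*R1:  [ 0  0  1  4 ]
R3 <- R3 - (-2)*R1:  [  0   6  -3  -7 ]
R4 <- R4 - (-3)*R1:  [  0  24  -2   9 ]
R2 <-> R3   (pivot in column 2 was zero)
[ -1  -2   1   2 ]
[  0   6  -3  -7 ]
[  0   0   1   4 ]
[  0  24  -2   9 ]
R4 <- R4 - (4)*R2:  [  0   0  10  37 ]
R4 <- R4 - (10)*R3:  [  0   0   0  -3 ]
Upper-triangular form:
[ -1  -2   1   2 ]
[  0   6  -3  -7 ]
[  0   0   1   4 ]
[  0   0   0  -3 ]
det(A) = (-1)^1 * (-1) * (6) * (1) * (-3) = -18  (1 row swap -> sign -1)

det(A) = -18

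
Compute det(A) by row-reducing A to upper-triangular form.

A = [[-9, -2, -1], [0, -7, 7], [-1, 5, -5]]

det(A) = 21

Forward elimination:
R3 <- R3 - (1/9)*R1:  [     0   47/9  -44/9 ]
R3 <- R3 - (-47/63)*R2:  [   0    0  1/3 ]
Upper-triangular form:
[ -9  -2   -1 ]
[  0  -7    7 ]
[  0   0  1/3 ]
det(A) = (-1)^0 * (-9) * (-7) * (1/3) = 21  (0 row swaps -> sign +1)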